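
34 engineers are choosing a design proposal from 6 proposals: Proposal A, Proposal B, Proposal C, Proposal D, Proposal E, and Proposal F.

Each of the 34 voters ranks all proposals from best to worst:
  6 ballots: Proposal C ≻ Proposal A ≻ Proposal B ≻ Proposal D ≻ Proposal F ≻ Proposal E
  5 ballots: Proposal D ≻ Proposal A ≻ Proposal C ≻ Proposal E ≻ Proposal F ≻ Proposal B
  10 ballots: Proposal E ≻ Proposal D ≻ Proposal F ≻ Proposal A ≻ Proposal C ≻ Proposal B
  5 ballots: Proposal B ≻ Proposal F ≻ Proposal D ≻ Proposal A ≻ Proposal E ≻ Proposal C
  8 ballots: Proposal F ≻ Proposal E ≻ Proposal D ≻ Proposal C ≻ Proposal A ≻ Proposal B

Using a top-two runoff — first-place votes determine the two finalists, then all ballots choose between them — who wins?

Round 1 first-place votes: Proposal A 0, Proposal B 5, Proposal C 6, Proposal D 5, Proposal E 10, Proposal F 8. Proposal E and Proposal F advance.
Runoff: Proposal E is ranked above Proposal F on 15 ballots, Proposal F above Proposal E on 19.

Proposal F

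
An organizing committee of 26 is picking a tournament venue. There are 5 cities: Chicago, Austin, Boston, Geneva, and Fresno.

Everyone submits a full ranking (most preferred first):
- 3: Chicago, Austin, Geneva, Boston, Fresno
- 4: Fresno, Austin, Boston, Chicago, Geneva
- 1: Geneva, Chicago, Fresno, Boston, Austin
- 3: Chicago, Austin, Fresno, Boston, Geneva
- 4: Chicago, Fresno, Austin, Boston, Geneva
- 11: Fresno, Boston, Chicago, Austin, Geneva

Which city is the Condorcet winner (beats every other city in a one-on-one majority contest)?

Fresno

Fresno vs Chicago: 15–11
Fresno vs Austin: 20–6
Fresno vs Boston: 23–3
Fresno vs Geneva: 22–4
Fresno beats every other city.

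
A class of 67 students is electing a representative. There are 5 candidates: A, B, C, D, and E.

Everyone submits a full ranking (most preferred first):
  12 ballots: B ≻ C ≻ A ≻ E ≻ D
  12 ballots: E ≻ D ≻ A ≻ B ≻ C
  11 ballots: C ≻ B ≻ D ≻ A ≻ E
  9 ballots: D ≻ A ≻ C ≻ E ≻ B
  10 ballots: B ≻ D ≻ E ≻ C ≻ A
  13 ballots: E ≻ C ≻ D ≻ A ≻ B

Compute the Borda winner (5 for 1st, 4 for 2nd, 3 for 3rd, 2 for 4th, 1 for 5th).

A: 12×3 + 12×3 + 11×2 + 9×4 + 10×1 + 13×2 = 166
B: 12×5 + 12×2 + 11×4 + 9×1 + 10×5 + 13×1 = 200
C: 12×4 + 12×1 + 11×5 + 9×3 + 10×2 + 13×4 = 214
D: 12×1 + 12×4 + 11×3 + 9×5 + 10×4 + 13×3 = 217
E: 12×2 + 12×5 + 11×1 + 9×2 + 10×3 + 13×5 = 208

D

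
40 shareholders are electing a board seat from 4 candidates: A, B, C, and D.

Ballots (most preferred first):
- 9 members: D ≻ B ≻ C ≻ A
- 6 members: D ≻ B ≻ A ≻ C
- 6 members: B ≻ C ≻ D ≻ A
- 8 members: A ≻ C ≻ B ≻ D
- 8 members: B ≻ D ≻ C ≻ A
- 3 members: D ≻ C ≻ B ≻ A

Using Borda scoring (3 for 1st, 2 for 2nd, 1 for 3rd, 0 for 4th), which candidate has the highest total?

A: 9×0 + 6×1 + 6×0 + 8×3 + 8×0 + 3×0 = 30
B: 9×2 + 6×2 + 6×3 + 8×1 + 8×3 + 3×1 = 83
C: 9×1 + 6×0 + 6×2 + 8×2 + 8×1 + 3×2 = 51
D: 9×3 + 6×3 + 6×1 + 8×0 + 8×2 + 3×3 = 76

B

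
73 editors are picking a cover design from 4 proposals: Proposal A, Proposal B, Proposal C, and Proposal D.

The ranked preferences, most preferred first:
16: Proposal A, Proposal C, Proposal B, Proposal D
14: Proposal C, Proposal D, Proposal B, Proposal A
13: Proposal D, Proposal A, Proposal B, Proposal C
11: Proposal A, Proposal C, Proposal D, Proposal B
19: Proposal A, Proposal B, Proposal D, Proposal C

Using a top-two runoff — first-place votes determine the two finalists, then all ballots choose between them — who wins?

Proposal A

Round 1 first-place votes: Proposal A 46, Proposal B 0, Proposal C 14, Proposal D 13. Proposal A and Proposal C advance.
Runoff: Proposal A is ranked above Proposal C on 59 ballots, Proposal C above Proposal A on 14.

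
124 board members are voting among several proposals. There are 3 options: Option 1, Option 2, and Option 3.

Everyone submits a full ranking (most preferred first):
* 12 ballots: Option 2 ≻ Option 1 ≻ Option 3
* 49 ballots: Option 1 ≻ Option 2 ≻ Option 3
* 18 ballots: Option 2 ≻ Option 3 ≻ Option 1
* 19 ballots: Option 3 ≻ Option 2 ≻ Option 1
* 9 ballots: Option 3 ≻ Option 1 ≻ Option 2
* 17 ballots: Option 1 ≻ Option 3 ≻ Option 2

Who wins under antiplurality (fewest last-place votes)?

Option 2

Last-place votes: Option 1 37, Option 2 26, Option 3 61.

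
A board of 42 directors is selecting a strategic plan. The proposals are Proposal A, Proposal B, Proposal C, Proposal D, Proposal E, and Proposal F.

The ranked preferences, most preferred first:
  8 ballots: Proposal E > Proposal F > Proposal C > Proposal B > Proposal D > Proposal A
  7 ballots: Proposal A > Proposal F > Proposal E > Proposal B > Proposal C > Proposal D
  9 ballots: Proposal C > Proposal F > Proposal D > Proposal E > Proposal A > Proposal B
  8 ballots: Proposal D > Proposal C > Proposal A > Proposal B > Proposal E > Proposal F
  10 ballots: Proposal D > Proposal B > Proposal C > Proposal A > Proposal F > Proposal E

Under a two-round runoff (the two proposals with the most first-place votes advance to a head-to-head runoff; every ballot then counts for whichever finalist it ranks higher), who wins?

Proposal C

Round 1 first-place votes: Proposal A 7, Proposal B 0, Proposal C 9, Proposal D 18, Proposal E 8, Proposal F 0. Proposal D and Proposal C advance.
Runoff: Proposal D is ranked above Proposal C on 18 ballots, Proposal C above Proposal D on 24.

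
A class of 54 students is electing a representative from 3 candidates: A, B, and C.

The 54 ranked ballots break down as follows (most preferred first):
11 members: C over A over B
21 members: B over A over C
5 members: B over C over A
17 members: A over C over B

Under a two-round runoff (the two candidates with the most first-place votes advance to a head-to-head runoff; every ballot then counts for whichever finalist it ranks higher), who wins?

Round 1 first-place votes: A 17, B 26, C 11. B and A advance.
Runoff: B is ranked above A on 26 ballots, A above B on 28.

A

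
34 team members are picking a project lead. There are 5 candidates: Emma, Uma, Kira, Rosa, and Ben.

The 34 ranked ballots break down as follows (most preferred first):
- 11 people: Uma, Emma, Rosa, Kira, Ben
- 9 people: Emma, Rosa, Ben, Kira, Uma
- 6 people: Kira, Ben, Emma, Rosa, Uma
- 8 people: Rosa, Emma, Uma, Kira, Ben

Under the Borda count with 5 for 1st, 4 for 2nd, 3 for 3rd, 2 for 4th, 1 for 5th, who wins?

Emma: 11×4 + 9×5 + 6×3 + 8×4 = 139
Uma: 11×5 + 9×1 + 6×1 + 8×3 = 94
Kira: 11×2 + 9×2 + 6×5 + 8×2 = 86
Rosa: 11×3 + 9×4 + 6×2 + 8×5 = 121
Ben: 11×1 + 9×3 + 6×4 + 8×1 = 70

Emma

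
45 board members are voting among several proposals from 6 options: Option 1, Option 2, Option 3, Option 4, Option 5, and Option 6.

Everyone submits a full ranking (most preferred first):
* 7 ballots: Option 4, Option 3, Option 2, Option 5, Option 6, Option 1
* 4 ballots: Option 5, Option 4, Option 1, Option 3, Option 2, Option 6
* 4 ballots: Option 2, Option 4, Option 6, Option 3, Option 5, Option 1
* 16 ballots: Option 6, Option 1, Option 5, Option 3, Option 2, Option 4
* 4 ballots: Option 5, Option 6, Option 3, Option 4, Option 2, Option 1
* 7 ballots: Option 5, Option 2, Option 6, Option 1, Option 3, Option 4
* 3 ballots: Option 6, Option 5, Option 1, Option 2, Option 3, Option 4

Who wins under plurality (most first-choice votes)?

First-place votes: Option 1 0, Option 2 4, Option 3 0, Option 4 7, Option 5 15, Option 6 19.

Option 6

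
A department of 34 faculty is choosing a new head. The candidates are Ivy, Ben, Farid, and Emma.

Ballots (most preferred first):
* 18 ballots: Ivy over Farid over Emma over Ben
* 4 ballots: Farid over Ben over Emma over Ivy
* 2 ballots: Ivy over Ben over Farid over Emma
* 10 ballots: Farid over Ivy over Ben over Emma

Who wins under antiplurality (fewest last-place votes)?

Farid

Last-place votes: Ivy 4, Ben 18, Farid 0, Emma 12.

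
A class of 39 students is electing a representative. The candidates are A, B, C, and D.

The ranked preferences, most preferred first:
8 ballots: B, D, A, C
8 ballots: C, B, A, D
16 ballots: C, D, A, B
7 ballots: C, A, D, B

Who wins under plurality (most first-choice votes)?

C

First-place votes: A 0, B 8, C 31, D 0.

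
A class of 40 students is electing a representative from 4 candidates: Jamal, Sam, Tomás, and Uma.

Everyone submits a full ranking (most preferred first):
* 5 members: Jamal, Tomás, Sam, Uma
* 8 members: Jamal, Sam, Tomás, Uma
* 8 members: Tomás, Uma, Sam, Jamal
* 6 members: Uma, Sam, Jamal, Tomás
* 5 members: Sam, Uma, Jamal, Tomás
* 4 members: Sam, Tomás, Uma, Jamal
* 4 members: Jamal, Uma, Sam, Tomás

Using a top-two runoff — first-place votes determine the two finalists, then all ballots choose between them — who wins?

Sam

Round 1 first-place votes: Jamal 17, Sam 9, Tomás 8, Uma 6. Jamal and Sam advance.
Runoff: Jamal is ranked above Sam on 17 ballots, Sam above Jamal on 23.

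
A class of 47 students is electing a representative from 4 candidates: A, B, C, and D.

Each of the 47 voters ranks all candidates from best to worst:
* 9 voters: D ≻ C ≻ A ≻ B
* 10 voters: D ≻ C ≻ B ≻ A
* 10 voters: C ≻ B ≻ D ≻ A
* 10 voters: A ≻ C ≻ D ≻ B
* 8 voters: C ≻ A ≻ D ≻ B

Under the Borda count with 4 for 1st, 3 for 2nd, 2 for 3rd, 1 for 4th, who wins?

A: 9×2 + 10×1 + 10×1 + 10×4 + 8×3 = 102
B: 9×1 + 10×2 + 10×3 + 10×1 + 8×1 = 77
C: 9×3 + 10×3 + 10×4 + 10×3 + 8×4 = 159
D: 9×4 + 10×4 + 10×2 + 10×2 + 8×2 = 132

C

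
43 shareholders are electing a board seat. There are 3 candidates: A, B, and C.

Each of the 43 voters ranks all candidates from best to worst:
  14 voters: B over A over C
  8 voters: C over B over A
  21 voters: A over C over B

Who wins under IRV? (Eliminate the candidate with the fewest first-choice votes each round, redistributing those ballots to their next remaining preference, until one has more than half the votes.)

Round 1: A 21, B 14, C 8. C eliminated.
Round 2: A 21, B 22. B has a majority (≥22).

B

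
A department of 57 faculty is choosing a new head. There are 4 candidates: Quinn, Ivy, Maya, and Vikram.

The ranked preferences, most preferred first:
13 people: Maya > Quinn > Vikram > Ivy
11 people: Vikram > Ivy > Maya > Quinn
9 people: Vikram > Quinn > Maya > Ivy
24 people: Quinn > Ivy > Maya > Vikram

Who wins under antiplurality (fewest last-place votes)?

Maya

Last-place votes: Quinn 11, Ivy 22, Maya 0, Vikram 24.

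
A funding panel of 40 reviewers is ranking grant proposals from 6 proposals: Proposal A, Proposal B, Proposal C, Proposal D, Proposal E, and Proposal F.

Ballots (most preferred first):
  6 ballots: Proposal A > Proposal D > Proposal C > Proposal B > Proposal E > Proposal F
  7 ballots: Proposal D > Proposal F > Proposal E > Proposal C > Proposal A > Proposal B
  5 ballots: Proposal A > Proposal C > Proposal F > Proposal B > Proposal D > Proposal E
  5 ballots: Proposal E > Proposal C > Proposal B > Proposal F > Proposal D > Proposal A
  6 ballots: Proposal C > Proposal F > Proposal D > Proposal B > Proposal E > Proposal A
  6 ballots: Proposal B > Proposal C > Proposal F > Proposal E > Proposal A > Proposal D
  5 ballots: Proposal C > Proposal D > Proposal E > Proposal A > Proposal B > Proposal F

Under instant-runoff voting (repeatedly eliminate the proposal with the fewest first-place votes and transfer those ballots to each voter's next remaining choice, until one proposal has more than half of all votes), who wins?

Round 1: Proposal A 11, Proposal B 6, Proposal C 11, Proposal D 7, Proposal E 5, Proposal F 0. Proposal F eliminated.
Round 2: Proposal A 11, Proposal B 6, Proposal C 11, Proposal D 7, Proposal E 5. Proposal E eliminated.
Round 3: Proposal A 11, Proposal B 6, Proposal C 16, Proposal D 7. Proposal B eliminated.
Round 4: Proposal A 11, Proposal C 22, Proposal D 7. Proposal C has a majority (≥21).

Proposal C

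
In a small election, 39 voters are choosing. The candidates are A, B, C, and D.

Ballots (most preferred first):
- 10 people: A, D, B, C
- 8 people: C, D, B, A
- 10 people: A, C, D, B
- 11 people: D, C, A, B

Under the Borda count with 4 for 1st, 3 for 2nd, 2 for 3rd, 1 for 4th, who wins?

D

A: 10×4 + 8×1 + 10×4 + 11×2 = 110
B: 10×2 + 8×2 + 10×1 + 11×1 = 57
C: 10×1 + 8×4 + 10×3 + 11×3 = 105
D: 10×3 + 8×3 + 10×2 + 11×4 = 118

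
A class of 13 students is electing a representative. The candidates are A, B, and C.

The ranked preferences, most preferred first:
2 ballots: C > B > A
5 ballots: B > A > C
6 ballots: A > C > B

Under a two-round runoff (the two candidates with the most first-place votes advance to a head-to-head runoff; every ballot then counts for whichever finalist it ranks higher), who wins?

Round 1 first-place votes: A 6, B 5, C 2. A and B advance.
Runoff: A is ranked above B on 6 ballots, B above A on 7.

B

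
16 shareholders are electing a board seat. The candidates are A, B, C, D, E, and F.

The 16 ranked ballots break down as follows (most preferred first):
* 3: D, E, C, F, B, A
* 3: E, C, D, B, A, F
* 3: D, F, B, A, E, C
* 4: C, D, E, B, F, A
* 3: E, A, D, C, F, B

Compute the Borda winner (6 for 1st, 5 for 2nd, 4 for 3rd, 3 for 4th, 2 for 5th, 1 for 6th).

A: 3×1 + 3×2 + 3×3 + 4×1 + 3×5 = 37
B: 3×2 + 3×3 + 3×4 + 4×3 + 3×1 = 42
C: 3×4 + 3×5 + 3×1 + 4×6 + 3×3 = 63
D: 3×6 + 3×4 + 3×6 + 4×5 + 3×4 = 80
E: 3×5 + 3×6 + 3×2 + 4×4 + 3×6 = 73
F: 3×3 + 3×1 + 3×5 + 4×2 + 3×2 = 41

D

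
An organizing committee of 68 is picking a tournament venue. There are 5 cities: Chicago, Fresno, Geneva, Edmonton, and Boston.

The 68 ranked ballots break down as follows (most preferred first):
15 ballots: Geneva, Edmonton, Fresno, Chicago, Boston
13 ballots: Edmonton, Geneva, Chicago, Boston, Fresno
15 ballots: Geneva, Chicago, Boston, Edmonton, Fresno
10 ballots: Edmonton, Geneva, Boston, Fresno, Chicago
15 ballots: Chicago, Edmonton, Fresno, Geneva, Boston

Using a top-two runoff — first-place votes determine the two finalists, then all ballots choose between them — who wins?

Round 1 first-place votes: Chicago 15, Fresno 0, Geneva 30, Edmonton 23, Boston 0. Geneva and Edmonton advance.
Runoff: Geneva is ranked above Edmonton on 30 ballots, Edmonton above Geneva on 38.

Edmonton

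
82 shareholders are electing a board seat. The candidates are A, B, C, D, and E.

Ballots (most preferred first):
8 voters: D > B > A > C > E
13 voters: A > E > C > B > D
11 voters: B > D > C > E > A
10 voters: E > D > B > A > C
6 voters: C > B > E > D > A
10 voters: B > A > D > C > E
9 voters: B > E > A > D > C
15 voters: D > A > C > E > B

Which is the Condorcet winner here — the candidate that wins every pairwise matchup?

B

B vs A: 54–28
B vs C: 48–34
B vs D: 49–33
B vs E: 44–38
B beats every other candidate.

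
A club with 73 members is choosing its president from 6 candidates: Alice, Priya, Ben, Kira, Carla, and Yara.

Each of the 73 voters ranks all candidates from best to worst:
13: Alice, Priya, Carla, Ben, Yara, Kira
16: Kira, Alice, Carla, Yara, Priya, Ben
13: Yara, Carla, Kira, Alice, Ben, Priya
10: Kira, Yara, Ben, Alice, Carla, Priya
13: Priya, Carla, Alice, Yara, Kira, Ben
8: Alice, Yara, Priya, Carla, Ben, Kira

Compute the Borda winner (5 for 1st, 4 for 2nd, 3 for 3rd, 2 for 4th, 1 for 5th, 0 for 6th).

Alice

Alice: 13×5 + 16×4 + 13×2 + 10×2 + 13×3 + 8×5 = 254
Priya: 13×4 + 16×1 + 13×0 + 10×0 + 13×5 + 8×3 = 157
Ben: 13×2 + 16×0 + 13×1 + 10×3 + 13×0 + 8×1 = 77
Kira: 13×0 + 16×5 + 13×3 + 10×5 + 13×1 + 8×0 = 182
Carla: 13×3 + 16×3 + 13×4 + 10×1 + 13×4 + 8×2 = 217
Yara: 13×1 + 16×2 + 13×5 + 10×4 + 13×2 + 8×4 = 208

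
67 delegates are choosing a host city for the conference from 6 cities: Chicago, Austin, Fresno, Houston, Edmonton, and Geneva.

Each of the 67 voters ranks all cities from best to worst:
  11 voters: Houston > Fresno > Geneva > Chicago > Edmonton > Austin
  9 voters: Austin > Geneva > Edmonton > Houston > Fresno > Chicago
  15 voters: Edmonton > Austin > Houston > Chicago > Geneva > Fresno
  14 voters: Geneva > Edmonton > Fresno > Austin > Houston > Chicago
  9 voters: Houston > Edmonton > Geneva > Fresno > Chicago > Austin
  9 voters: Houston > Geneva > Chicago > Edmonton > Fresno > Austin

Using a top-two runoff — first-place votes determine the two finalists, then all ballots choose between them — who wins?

Round 1 first-place votes: Chicago 0, Austin 9, Fresno 0, Houston 29, Edmonton 15, Geneva 14. Houston and Edmonton advance.
Runoff: Houston is ranked above Edmonton on 29 ballots, Edmonton above Houston on 38.

Edmonton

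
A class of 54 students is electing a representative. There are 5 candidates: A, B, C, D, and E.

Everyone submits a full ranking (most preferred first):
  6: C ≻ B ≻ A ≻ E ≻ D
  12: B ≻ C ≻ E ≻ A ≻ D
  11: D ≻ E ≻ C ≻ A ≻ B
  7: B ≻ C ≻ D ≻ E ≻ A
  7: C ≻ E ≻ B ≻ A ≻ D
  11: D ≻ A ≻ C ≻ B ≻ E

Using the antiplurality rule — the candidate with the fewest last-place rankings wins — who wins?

Last-place votes: A 7, B 11, C 0, D 25, E 11.

C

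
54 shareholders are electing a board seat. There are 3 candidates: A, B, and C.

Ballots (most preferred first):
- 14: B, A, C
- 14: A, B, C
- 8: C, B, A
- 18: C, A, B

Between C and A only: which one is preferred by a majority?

C is ranked above A on 26 ballots; A above C on 28.

A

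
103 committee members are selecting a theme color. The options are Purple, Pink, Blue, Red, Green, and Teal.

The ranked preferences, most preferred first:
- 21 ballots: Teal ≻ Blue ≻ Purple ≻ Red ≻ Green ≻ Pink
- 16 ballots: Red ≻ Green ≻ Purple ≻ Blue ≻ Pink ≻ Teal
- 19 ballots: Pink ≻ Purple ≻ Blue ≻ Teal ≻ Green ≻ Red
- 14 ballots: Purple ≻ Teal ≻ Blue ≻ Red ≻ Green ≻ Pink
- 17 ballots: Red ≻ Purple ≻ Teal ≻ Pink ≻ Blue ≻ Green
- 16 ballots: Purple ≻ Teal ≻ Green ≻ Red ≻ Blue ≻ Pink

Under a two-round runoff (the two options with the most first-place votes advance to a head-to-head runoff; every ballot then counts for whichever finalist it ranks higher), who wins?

Purple

Round 1 first-place votes: Purple 30, Pink 19, Blue 0, Red 33, Green 0, Teal 21. Red and Purple advance.
Runoff: Red is ranked above Purple on 33 ballots, Purple above Red on 70.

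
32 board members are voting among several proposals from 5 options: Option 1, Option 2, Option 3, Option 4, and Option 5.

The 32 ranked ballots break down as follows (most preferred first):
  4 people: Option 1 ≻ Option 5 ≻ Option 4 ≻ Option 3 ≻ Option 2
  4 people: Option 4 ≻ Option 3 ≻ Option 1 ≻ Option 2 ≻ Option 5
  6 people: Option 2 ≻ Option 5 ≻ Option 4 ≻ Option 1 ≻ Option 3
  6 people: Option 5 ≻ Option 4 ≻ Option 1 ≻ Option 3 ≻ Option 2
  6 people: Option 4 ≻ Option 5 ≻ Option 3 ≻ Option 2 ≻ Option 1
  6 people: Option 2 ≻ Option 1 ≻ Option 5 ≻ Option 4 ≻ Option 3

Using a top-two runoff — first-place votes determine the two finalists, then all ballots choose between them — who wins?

Option 4

Round 1 first-place votes: Option 1 4, Option 2 12, Option 3 0, Option 4 10, Option 5 6. Option 2 and Option 4 advance.
Runoff: Option 2 is ranked above Option 4 on 12 ballots, Option 4 above Option 2 on 20.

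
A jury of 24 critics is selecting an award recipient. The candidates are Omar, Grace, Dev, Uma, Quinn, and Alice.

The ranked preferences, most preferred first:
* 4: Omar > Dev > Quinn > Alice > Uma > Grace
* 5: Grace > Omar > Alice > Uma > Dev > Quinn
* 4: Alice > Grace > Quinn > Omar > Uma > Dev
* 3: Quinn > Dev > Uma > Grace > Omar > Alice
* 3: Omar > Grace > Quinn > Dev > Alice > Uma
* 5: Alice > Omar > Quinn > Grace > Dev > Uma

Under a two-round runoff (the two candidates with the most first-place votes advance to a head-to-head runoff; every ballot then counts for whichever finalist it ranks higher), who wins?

Omar

Round 1 first-place votes: Omar 7, Grace 5, Dev 0, Uma 0, Quinn 3, Alice 9. Alice and Omar advance.
Runoff: Alice is ranked above Omar on 9 ballots, Omar above Alice on 15.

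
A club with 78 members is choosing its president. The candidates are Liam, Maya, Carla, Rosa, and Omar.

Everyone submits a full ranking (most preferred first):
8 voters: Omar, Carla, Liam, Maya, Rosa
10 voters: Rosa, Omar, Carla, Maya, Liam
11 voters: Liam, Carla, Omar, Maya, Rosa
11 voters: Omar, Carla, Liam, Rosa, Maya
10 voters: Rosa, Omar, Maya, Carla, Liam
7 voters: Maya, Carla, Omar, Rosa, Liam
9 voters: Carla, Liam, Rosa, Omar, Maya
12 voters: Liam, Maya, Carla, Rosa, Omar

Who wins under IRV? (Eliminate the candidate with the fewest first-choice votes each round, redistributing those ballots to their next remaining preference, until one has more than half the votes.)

Round 1: Liam 23, Maya 7, Carla 9, Rosa 20, Omar 19. Maya eliminated.
Round 2: Liam 23, Carla 16, Rosa 20, Omar 19. Carla eliminated.
Round 3: Liam 32, Rosa 20, Omar 26. Rosa eliminated.
Round 4: Liam 32, Omar 46. Omar has a majority (≥40).

Omar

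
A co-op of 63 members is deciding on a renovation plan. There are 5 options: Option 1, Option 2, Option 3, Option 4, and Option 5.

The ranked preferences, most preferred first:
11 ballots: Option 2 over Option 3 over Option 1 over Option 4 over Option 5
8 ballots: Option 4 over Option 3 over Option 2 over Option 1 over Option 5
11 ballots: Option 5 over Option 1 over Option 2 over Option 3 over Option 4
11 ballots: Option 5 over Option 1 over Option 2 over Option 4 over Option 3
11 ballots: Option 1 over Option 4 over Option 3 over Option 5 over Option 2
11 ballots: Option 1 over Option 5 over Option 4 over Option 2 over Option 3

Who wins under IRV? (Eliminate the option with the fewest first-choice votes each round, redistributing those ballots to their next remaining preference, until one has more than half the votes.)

Option 1

Round 1: Option 1 22, Option 2 11, Option 3 0, Option 4 8, Option 5 22. Option 3 eliminated.
Round 2: Option 1 22, Option 2 11, Option 4 8, Option 5 22. Option 4 eliminated.
Round 3: Option 1 22, Option 2 19, Option 5 22. Option 2 eliminated.
Round 4: Option 1 41, Option 5 22. Option 1 has a majority (≥32).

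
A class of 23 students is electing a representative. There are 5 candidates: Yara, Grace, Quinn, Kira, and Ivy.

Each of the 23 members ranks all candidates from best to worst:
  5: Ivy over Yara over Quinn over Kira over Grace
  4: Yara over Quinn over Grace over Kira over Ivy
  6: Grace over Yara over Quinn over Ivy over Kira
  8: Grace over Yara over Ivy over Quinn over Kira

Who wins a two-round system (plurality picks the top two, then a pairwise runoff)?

Round 1 first-place votes: Yara 4, Grace 14, Quinn 0, Kira 0, Ivy 5. Grace and Ivy advance.
Runoff: Grace is ranked above Ivy on 18 ballots, Ivy above Grace on 5.

Grace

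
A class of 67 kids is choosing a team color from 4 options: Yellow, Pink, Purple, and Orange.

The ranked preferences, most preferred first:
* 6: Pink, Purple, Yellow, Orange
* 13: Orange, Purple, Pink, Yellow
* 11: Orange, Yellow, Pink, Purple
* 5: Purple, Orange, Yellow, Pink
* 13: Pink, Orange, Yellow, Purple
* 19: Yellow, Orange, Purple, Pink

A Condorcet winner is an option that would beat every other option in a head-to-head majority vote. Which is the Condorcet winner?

Orange vs Yellow: 42–25
Orange vs Pink: 48–19
Orange vs Purple: 56–11
Orange beats every other option.

Orange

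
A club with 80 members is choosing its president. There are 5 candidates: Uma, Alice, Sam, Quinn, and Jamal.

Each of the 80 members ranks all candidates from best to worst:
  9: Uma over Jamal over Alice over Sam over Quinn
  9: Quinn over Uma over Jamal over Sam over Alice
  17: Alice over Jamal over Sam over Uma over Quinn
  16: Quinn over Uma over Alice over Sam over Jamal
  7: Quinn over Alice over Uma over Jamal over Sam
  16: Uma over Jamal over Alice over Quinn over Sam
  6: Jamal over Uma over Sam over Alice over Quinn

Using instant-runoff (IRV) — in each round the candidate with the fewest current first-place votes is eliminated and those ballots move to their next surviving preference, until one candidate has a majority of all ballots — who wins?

Round 1: Uma 25, Alice 17, Sam 0, Quinn 32, Jamal 6. Sam eliminated.
Round 2: Uma 25, Alice 17, Quinn 32, Jamal 6. Jamal eliminated.
Round 3: Uma 31, Alice 17, Quinn 32. Alice eliminated.
Round 4: Uma 48, Quinn 32. Uma has a majority (≥41).

Uma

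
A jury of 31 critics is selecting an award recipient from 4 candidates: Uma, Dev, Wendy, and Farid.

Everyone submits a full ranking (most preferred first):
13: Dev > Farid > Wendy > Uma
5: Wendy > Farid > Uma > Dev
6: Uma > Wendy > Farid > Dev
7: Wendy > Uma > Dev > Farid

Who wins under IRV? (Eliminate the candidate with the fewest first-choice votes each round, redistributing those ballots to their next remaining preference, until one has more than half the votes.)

Round 1: Uma 6, Dev 13, Wendy 12, Farid 0. Farid eliminated.
Round 2: Uma 6, Dev 13, Wendy 12. Uma eliminated.
Round 3: Dev 13, Wendy 18. Wendy has a majority (≥16).

Wendy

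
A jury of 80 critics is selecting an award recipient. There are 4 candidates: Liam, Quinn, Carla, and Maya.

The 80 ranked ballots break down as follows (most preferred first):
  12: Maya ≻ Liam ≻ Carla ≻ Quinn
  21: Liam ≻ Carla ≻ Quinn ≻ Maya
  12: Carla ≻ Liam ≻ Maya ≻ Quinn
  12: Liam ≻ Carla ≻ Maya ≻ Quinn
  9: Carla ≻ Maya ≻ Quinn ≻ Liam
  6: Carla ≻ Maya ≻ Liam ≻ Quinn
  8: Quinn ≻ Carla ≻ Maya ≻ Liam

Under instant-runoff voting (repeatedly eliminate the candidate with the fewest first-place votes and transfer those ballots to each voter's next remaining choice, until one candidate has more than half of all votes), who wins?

Round 1: Liam 33, Quinn 8, Carla 27, Maya 12. Quinn eliminated.
Round 2: Liam 33, Carla 35, Maya 12. Maya eliminated.
Round 3: Liam 45, Carla 35. Liam has a majority (≥41).

Liam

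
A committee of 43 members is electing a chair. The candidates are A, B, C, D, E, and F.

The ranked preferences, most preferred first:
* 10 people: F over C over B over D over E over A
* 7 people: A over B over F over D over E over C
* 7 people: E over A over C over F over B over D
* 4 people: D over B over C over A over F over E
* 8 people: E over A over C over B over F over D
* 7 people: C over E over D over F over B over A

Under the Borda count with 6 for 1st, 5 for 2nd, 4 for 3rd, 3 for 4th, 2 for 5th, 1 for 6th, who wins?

A: 10×1 + 7×6 + 7×5 + 4×3 + 8×5 + 7×1 = 146
B: 10×4 + 7×5 + 7×2 + 4×5 + 8×3 + 7×2 = 147
C: 10×5 + 7×1 + 7×4 + 4×4 + 8×4 + 7×6 = 175
D: 10×3 + 7×3 + 7×1 + 4×6 + 8×1 + 7×4 = 118
E: 10×2 + 7×2 + 7×6 + 4×1 + 8×6 + 7×5 = 163
F: 10×6 + 7×4 + 7×3 + 4×2 + 8×2 + 7×3 = 154

C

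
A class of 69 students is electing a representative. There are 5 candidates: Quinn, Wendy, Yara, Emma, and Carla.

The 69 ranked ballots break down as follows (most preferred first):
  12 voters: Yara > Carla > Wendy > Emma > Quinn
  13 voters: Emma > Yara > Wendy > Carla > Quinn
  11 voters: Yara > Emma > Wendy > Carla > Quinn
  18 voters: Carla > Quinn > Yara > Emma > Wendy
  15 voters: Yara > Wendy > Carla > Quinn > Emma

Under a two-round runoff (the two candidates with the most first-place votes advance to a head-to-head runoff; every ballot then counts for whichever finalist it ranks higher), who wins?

Yara

Round 1 first-place votes: Quinn 0, Wendy 0, Yara 38, Emma 13, Carla 18. Yara and Carla advance.
Runoff: Yara is ranked above Carla on 51 ballots, Carla above Yara on 18.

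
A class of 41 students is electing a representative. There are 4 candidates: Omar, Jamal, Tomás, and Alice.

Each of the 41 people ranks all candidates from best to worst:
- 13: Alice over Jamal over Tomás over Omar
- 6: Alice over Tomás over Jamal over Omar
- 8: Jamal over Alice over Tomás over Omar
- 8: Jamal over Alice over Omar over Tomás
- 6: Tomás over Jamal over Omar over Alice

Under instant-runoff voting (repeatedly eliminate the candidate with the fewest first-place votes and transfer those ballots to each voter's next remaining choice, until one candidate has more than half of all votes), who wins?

Round 1: Omar 0, Jamal 16, Tomás 6, Alice 19. Omar eliminated.
Round 2: Jamal 16, Tomás 6, Alice 19. Tomás eliminated.
Round 3: Jamal 22, Alice 19. Jamal has a majority (≥21).

Jamal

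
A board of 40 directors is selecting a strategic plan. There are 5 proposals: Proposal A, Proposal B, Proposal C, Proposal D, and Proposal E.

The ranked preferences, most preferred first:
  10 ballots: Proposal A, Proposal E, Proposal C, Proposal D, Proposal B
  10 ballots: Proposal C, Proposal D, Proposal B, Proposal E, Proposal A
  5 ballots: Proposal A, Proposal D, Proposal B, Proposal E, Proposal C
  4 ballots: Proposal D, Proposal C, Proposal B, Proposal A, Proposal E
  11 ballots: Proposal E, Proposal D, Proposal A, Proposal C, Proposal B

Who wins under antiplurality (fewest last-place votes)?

Last-place votes: Proposal A 10, Proposal B 21, Proposal C 5, Proposal D 0, Proposal E 4.

Proposal D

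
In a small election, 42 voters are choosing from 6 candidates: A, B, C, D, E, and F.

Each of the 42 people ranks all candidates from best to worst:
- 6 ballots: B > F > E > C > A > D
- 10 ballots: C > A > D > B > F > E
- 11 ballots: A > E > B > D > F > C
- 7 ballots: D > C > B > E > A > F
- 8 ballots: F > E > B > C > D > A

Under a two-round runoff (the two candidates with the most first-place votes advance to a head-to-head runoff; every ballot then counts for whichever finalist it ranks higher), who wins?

C

Round 1 first-place votes: A 11, B 6, C 10, D 7, E 0, F 8. A and C advance.
Runoff: A is ranked above C on 11 ballots, C above A on 31.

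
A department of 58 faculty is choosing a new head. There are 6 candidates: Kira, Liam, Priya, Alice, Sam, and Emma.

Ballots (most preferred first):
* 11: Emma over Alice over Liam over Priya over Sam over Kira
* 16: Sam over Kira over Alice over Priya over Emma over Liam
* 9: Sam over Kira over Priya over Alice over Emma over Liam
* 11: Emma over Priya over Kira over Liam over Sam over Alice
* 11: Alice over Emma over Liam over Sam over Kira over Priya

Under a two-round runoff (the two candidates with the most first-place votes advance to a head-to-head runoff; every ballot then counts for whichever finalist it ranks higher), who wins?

Emma

Round 1 first-place votes: Kira 0, Liam 0, Priya 0, Alice 11, Sam 25, Emma 22. Sam and Emma advance.
Runoff: Sam is ranked above Emma on 25 ballots, Emma above Sam on 33.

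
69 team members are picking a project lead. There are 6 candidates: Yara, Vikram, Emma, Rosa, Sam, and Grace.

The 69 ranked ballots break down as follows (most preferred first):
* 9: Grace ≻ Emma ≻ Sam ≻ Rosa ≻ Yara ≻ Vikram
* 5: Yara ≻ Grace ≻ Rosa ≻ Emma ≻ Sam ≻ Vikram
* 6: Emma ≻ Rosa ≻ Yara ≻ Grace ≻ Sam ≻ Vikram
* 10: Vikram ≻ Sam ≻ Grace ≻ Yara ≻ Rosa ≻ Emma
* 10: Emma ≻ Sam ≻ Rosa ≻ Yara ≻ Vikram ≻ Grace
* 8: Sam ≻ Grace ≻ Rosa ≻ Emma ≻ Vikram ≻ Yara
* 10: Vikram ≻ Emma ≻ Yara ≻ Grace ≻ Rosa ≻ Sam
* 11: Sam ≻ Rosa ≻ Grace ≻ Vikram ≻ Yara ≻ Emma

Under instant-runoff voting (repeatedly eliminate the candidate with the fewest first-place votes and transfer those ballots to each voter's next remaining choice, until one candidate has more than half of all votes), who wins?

Round 1: Yara 5, Vikram 20, Emma 16, Rosa 0, Sam 19, Grace 9. Rosa eliminated.
Round 2: Yara 5, Vikram 20, Emma 16, Sam 19, Grace 9. Yara eliminated.
Round 3: Vikram 20, Emma 16, Sam 19, Grace 14. Grace eliminated.
Round 4: Vikram 20, Emma 30, Sam 19. Sam eliminated.
Round 5: Vikram 31, Emma 38. Emma has a majority (≥35).

Emma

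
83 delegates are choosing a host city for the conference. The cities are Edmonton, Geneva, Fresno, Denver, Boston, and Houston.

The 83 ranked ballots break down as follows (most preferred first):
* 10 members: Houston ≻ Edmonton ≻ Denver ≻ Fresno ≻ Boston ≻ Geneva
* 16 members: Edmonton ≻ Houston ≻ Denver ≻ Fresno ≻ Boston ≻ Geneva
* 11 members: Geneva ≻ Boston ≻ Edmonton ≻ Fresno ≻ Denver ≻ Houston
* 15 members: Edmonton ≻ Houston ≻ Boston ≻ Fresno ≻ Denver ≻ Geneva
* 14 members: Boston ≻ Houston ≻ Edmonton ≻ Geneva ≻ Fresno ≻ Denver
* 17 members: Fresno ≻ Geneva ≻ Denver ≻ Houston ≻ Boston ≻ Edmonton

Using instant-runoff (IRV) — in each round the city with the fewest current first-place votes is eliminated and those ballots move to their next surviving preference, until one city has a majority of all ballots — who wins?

Boston

Round 1: Edmonton 31, Geneva 11, Fresno 17, Denver 0, Boston 14, Houston 10. Denver eliminated.
Round 2: Edmonton 31, Geneva 11, Fresno 17, Boston 14, Houston 10. Houston eliminated.
Round 3: Edmonton 41, Geneva 11, Fresno 17, Boston 14. Geneva eliminated.
Round 4: Edmonton 41, Fresno 17, Boston 25. Fresno eliminated.
Round 5: Edmonton 41, Boston 42. Boston has a majority (≥42).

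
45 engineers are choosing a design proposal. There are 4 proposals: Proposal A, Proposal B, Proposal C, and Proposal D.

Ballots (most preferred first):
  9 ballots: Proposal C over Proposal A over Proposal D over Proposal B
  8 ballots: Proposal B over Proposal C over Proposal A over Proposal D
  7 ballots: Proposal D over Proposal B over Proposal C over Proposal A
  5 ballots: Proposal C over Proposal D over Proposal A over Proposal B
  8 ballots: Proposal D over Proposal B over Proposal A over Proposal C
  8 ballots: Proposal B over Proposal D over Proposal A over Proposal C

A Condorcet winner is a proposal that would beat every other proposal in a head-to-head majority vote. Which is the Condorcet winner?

Proposal D

Proposal D vs Proposal A: 28–17
Proposal D vs Proposal B: 29–16
Proposal D vs Proposal C: 23–22
Proposal D beats every other proposal.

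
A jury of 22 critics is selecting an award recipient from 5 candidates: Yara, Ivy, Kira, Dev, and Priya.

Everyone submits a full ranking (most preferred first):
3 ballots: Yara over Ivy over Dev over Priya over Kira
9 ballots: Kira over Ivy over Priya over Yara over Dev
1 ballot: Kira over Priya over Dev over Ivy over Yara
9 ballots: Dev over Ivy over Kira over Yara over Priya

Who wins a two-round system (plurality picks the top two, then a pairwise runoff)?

Dev

Round 1 first-place votes: Yara 3, Ivy 0, Kira 10, Dev 9, Priya 0. Kira and Dev advance.
Runoff: Kira is ranked above Dev on 10 ballots, Dev above Kira on 12.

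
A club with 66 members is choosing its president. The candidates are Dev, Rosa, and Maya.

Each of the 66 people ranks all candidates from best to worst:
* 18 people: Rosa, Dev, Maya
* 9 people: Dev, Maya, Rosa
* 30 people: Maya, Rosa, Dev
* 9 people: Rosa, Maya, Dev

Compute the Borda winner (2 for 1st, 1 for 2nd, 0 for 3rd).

Rosa

Dev: 18×1 + 9×2 + 30×0 + 9×0 = 36
Rosa: 18×2 + 9×0 + 30×1 + 9×2 = 84
Maya: 18×0 + 9×1 + 30×2 + 9×1 = 78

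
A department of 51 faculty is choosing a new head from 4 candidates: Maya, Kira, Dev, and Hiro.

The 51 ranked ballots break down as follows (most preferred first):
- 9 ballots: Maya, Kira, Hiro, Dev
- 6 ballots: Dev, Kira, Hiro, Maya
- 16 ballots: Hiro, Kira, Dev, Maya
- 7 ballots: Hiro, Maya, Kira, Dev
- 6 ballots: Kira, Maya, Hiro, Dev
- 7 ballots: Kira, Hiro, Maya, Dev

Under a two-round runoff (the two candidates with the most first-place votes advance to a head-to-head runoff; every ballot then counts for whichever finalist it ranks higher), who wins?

Round 1 first-place votes: Maya 9, Kira 13, Dev 6, Hiro 23. Hiro and Kira advance.
Runoff: Hiro is ranked above Kira on 23 ballots, Kira above Hiro on 28.

Kira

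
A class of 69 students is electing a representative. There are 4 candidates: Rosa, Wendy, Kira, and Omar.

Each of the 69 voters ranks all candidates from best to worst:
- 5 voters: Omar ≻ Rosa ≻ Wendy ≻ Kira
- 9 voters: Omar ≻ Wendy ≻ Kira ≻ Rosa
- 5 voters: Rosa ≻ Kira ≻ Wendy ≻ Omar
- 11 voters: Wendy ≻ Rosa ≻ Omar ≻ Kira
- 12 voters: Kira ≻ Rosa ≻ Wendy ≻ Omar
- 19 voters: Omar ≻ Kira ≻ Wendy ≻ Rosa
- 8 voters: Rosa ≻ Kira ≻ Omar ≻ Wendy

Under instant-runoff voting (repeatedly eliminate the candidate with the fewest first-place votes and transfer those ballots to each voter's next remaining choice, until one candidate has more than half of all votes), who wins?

Rosa

Round 1: Rosa 13, Wendy 11, Kira 12, Omar 33. Wendy eliminated.
Round 2: Rosa 24, Kira 12, Omar 33. Kira eliminated.
Round 3: Rosa 36, Omar 33. Rosa has a majority (≥35).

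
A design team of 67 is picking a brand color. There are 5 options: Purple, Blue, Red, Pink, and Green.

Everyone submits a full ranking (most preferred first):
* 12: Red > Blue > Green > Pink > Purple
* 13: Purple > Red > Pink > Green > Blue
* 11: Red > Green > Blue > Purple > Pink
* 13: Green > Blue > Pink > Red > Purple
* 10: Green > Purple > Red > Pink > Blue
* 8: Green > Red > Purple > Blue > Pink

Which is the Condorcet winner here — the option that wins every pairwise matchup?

Red vs Purple: 44–23
Red vs Blue: 54–13
Red vs Pink: 54–13
Red vs Green: 36–31
Red beats every other option.

Red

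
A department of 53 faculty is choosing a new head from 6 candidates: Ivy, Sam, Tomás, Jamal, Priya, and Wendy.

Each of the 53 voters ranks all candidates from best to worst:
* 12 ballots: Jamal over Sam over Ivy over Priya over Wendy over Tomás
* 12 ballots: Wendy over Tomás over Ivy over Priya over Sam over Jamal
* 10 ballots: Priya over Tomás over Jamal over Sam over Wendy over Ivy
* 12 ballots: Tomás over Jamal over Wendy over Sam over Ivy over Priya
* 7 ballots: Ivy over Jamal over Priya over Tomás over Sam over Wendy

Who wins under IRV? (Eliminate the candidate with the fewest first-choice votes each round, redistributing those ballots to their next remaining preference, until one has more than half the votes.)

Round 1: Ivy 7, Sam 0, Tomás 12, Jamal 12, Priya 10, Wendy 12. Sam eliminated.
Round 2: Ivy 7, Tomás 12, Jamal 12, Priya 10, Wendy 12. Ivy eliminated.
Round 3: Tomás 12, Jamal 19, Priya 10, Wendy 12. Priya eliminated.
Round 4: Tomás 22, Jamal 19, Wendy 12. Wendy eliminated.
Round 5: Tomás 34, Jamal 19. Tomás has a majority (≥27).

Tomás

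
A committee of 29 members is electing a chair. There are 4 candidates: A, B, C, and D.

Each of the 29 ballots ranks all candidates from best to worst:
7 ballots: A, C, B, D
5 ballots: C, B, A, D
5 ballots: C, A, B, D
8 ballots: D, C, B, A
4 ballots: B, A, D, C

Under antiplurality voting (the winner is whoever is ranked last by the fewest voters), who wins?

B

Last-place votes: A 8, B 0, C 4, D 17.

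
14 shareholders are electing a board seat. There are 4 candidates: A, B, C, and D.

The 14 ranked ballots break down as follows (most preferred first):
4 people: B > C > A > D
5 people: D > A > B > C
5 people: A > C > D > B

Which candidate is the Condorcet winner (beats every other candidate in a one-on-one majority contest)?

A

A vs B: 10–4
A vs C: 10–4
A vs D: 9–5
A beats every other candidate.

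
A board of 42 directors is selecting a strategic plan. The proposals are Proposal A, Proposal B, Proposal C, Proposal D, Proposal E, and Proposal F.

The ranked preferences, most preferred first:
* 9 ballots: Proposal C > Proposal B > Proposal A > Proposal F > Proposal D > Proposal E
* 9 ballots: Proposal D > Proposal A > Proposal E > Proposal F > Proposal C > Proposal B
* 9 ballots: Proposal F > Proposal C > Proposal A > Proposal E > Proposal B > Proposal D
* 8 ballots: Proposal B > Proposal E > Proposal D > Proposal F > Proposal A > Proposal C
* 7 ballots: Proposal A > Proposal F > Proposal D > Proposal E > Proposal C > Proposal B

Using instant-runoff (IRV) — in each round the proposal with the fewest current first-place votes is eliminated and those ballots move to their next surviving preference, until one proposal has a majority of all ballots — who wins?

Proposal F

Round 1: Proposal A 7, Proposal B 8, Proposal C 9, Proposal D 9, Proposal E 0, Proposal F 9. Proposal E eliminated.
Round 2: Proposal A 7, Proposal B 8, Proposal C 9, Proposal D 9, Proposal F 9. Proposal A eliminated.
Round 3: Proposal B 8, Proposal C 9, Proposal D 9, Proposal F 16. Proposal B eliminated.
Round 4: Proposal C 9, Proposal D 17, Proposal F 16. Proposal C eliminated.
Round 5: Proposal D 17, Proposal F 25. Proposal F has a majority (≥22).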